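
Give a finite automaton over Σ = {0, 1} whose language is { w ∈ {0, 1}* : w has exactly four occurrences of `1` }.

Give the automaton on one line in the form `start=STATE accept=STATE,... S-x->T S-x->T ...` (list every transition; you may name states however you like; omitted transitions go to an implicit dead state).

Count `1`s, saturating at 5: states S0 through S4 mean 0 through 4 `1`s seen; S5 means more than 4. Each `1` increments (capped at S5); other symbols loop. Accept from {S4}.
        0   1  
>  S0   S0  S1 
   S1   S1  S2 
   S2   S2  S3 
   S3   S3  S4 
 * S4   S4  S5 
   S5   S5  S5 
(> = start, * = accepting)

start=S0 accept=S4 S0-0->S0 S0-1->S1 S1-0->S1 S1-1->S2 S2-0->S2 S2-1->S3 S3-0->S3 S3-1->S4 S4-0->S4 S4-1->S5 S5-0->S5 S5-1->S5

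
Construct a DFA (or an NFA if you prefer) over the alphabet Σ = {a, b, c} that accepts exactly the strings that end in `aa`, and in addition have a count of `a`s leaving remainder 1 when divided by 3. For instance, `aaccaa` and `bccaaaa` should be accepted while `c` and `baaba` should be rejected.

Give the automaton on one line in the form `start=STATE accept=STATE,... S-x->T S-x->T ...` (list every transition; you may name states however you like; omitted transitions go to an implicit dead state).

start=S0 accept=S7 S0-a->S1 S0-b->S0 S0-c->S0 S1-a->S2 S1-b->S3 S1-c->S3 S2-a->S4 S2-b->S5 S2-c->S5 S3-a->S6 S3-b->S3 S3-c->S3 S4-a->S7 S4-b->S0 S4-c->S0 S5-a->S8 S5-b->S5 S5-c->S5 S6-a->S4 S6-b->S5 S6-c->S5 S7-a->S2 S7-b->S3 S7-c->S3 S8-a->S7 S8-b->S0 S8-c->S0

Run two small machines in parallel and take their product. One (3 states) tracks how much of the suffix `aa` has currently been matched; the other (3 states) tracks the count of `a`s modulo 3. Each combined state is a pair, one component from each; accept when both components accept.
9 states suffice.
        a   b   c  
>  S0   S1  S0  S0 
   S1   S2  S3  S3 
   S2   S4  S5  S5 
   S3   S6  S3  S3 
   S4   S7  S0  S0 
   S5   S8  S5  S5 
   S6   S4  S5  S5 
 * S7   S2  S3  S3 
   S8   S7  S0  S0 
(> = start, * = accepting)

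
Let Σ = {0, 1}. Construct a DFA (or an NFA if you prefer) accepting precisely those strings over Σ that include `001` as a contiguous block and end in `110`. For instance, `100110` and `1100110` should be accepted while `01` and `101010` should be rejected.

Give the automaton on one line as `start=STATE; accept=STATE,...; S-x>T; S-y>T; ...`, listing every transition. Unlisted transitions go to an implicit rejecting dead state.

start=q0; accept=q5; q0-0>q1; q0-1>q0; q1-0>q2; q1-1>q0; q2-0>q2; q2-1>q3; q3-0>q2; q3-1>q4; q4-0>q5; q4-1>q4; q5-0>q2; q5-1>q3

Handle the two conditions separately and then intersect. One (4 states) tracks whether and how much of `001` has been seen; the other (4 states) tracks how much of the suffix `110` has currently been matched. Each combined state is a pair, one component from each; accept when both components accept. Minimizing collapses redundant product states.
        0   1  
>  q0   q1  q0 
   q1   q2  q0 
   q2   q2  q3 
   q3   q2  q4 
   q4   q5  q4 
 * q5   q2  q3 
(> = start, * = accepting)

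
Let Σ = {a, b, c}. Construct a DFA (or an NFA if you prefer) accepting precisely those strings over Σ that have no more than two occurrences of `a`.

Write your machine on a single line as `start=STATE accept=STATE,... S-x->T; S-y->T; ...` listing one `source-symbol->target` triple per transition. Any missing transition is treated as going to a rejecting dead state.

Count `a`s, saturating at 3: states S0 through S2 mean 0 through 2 `a`s seen; S3 means more than 2. Each `a` increments (capped at S3); other symbols loop. Accept from {S0, S1, S2}.
4 states suffice.
        a   b   c  
>* S0   S1  S0  S0 
 * S1   S2  S1  S1 
 * S2   S3  S2  S2 
   S3   S3  S3  S3 
(> = start, * = accepting)

start=S0; accept=S0,S1,S2; S0-a->S1; S0-b->S0; S0-c->S0; S1-a->S2; S1-b->S1; S1-c->S1; S2-a->S3; S2-b->S2; S2-c->S2; S3-a->S3; S3-b->S3; S3-c->S3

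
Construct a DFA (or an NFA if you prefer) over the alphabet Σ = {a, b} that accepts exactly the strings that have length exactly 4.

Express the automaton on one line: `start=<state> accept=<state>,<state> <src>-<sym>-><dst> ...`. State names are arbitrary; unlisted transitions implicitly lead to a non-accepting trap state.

We only need to distinguish lengths 0, 1, …, 4, and '>4'. Chain S0 → S1 → S2 → S3 → S4 → S5 on every symbol, with S5 looping. Accepting states: {S4}.
        a   b  
>  S0   S1  S1 
   S1   S2  S2 
   S2   S3  S3 
   S3   S4  S4 
 * S4   S5  S5 
   S5   S5  S5 
(> = start, * = accepting)

start=S0 accept=S4 S0-a->S1 S0-b->S1 S1-a->S2 S1-b->S2 S2-a->S3 S2-b->S3 S3-a->S4 S3-b->S4 S4-a->S5 S4-b->S5 S5-a->S5 S5-b->S5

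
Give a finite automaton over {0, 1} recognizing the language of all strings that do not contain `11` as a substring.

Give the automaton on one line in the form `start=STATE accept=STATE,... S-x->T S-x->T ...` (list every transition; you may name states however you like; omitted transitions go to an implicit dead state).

This is the complement of 'contains `11`'. Use the same substring-matching states — q0 through q2 holding how much of `11` has just been matched — but flip the accepting set: everything except the trap q2 accepts.
        0   1  
>* q0   q0  q1 
 * q1   q0  q2 
   q2   q2  q2 
(> = start, * = accepting)

start=q0 accept=q0,q1 q0-0->q0 q0-1->q1 q1-0->q0 q1-1->q2 q2-0->q2 q2-1->q2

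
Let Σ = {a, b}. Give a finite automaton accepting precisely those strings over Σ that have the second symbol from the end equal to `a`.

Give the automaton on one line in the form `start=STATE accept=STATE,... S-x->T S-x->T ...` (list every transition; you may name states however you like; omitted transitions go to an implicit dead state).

start=q0 accept=q3,q4 q0-a->q1 q0-b->q2 q1-a->q3 q1-b->q4 q2-a->q5 q2-b->q6 q3-a->q3 q3-b->q4 q4-a->q5 q4-b->q6 q5-a->q3 q5-b->q4 q6-a->q5 q6-b->q6

Because acceptance depends on a position counted from the end, the machine has to buffer the most recent 2 symbols. Make each state the string of the last up-to-2 symbols read; on input `x` shift the window left and append `x`. Accept when the buffered window has length 2 and begins with `a`.
7 states suffice.
        a   b  
>  q0   q1  q2 
   q1   q3  q4 
   q2   q5  q6 
 * q3   q3  q4 
 * q4   q5  q6 
   q5   q3  q4 
   q6   q5  q6 
(> = start, * = accepting)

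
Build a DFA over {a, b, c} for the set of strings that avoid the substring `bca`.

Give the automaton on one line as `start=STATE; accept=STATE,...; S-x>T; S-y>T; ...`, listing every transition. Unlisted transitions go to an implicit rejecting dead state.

This is the complement of 'contains `bca`'. Use the same substring-matching states — S0 through S3 holding how much of `bca` has just been matched — but flip the accepting set: everything except the trap S3 accepts.
        a   b   c  
>* S0   S0  S1  S0 
 * S1   S0  S1  S2 
 * S2   S3  S1  S0 
   S3   S3  S3  S3 
(> = start, * = accepting)

start=S0; accept=S0,S1,S2; S0-a>S0; S0-b>S1; S0-c>S0; S1-a>S0; S1-b>S1; S1-c>S2; S2-a>S3; S2-b>S1; S2-c>S0; S3-a>S3; S3-b>S3; S3-c>S3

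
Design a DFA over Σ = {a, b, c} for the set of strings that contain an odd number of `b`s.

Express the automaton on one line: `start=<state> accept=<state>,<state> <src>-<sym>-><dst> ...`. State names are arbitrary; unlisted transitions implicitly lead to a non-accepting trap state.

The only thing that matters is how many `b`s have appeared, reduced mod 2. Use one state per residue: s0 for 0, …, s1 for 1. Reading `b` moves to the next residue; anything else stays put. s1 is accepting.
With 2 states:
        a   b   c  
>  s0   s0  s1  s0 
 * s1   s1  s0  s1 
(> = start, * = accepting)

start=s0 accept=s1 s0-a->s0 s0-b->s1 s0-c->s0 s1-a->s1 s1-b->s0 s1-c->s1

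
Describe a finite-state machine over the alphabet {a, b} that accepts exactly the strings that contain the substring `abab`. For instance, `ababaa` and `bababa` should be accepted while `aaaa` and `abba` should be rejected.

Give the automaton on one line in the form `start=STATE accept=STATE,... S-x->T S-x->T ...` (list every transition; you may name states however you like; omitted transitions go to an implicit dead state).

start=q0 accept=q4 q0-a->q1 q0-b->q0 q1-a->q1 q1-b->q2 q2-a->q3 q2-b->q0 q3-a->q1 q3-b->q4 q4-a->q4 q4-b->q4

Track how much of `abab` has been matched so far: state q0 is no progress, q4 is the absorbing accept state reached once `abab` has occurred. Intermediate states record partial matches; on a mismatch, fall back to the longest reusable overlap.
With 5 states:
        a   b  
>  q0   q1  q0 
   q1   q1  q2 
   q2   q3  q0 
   q3   q1  q4 
 * q4   q4  q4 
(> = start, * = accepting)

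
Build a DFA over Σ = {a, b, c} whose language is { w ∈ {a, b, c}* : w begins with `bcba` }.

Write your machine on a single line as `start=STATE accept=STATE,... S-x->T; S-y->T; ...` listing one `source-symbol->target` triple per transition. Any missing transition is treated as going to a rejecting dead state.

start=q0; accept=q4; q0-a->q5; q0-b->q1; q0-c->q5; q1-a->q5; q1-b->q5; q1-c->q2; q2-a->q5; q2-b->q3; q2-c->q5; q3-a->q4; q3-b->q5; q3-c->q5; q4-a->q4; q4-b->q4; q4-c->q4; q5-a->q5; q5-b->q5; q5-c->q5

Walk along `bcba` while the input agrees: from q0 take `b` to q1, and so on. Any deviation drops to the rejecting sink q5. Once q4 is reached the prefix is confirmed and every continuation is accepted.
6 states suffice.
        a   b   c  
>  q0   q5  q1  q5 
   q1   q5  q5  q2 
   q2   q5  q3  q5 
   q3   q4  q5  q5 
 * q4   q4  q4  q4 
   q5   q5  q5  q5 
(> = start, * = accepting)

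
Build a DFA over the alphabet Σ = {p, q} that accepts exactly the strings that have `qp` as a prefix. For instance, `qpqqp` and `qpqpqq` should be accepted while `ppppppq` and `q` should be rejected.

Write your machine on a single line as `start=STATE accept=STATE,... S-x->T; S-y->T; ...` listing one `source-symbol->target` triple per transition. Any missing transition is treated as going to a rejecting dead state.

Check the first 2 symbols one by one: S0 through S1 record how many have matched `qp` so far; any wrong symbol goes to the dead state S3. After all 2 match we enter the accepting sink S2.
A 4-state machine:
        p   q  
>  S0   S3  S1 
   S1   S2  S3 
 * S2   S2  S2 
   S3   S3  S3 
(> = start, * = accepting)

start=S0; accept=S2; S0-p->S3; S0-q->S1; S1-p->S2; S1-q->S3; S2-p->S2; S2-q->S2; S3-p->S3; S3-q->S3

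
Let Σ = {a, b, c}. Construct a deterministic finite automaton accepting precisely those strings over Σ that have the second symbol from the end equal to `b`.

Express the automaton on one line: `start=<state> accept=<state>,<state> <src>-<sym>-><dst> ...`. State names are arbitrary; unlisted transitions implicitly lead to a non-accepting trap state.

start=S0 accept=S7,S8,S9 S0-a->S1 S0-b->S2 S0-c->S3 S1-a->S4 S1-b->S5 S1-c->S6 S2-a->S7 S2-b->S8 S2-c->S9 S3-a->S10 S3-b->S11 S3-c->S12 S4-a->S4 S4-b->S5 S4-c->S6 S5-a->S7 S5-b->S8 S5-c->S9 S6-a->S10 S6-b->S11 S6-c->S12 S7-a->S4 S7-b->S5 S7-c->S6 S8-a->S7 S8-b->S8 S8-c->S9 S9-a->S10 S9-b->S11 S9-c->S12 S10-a->S4 S10-b->S5 S10-c->S6 S11-a->S7 S11-b->S8 S11-c->S9 S12-a->S10 S12-b->S11 S12-c->S12

Because acceptance depends on a position counted from the end, the machine has to buffer the most recent 2 symbols. Make each state the string of the last up-to-2 symbols read; on input `x` shift the window left and append `x`. Accept when the buffered window has length 2 and begins with `b`.
13 states suffice.
          a    b    c  
>  S0     S1   S2   S3 
   S1     S4   S5   S6 
   S2     S7   S8   S9 
   S3    S10  S11  S12 
   S4     S4   S5   S6 
   S5     S7   S8   S9 
   S6    S10  S11  S12 
 * S7     S4   S5   S6 
 * S8     S7   S8   S9 
 * S9    S10  S11  S12 
   S10    S4   S5   S6 
   S11    S7   S8   S9 
   S12   S10  S11  S12 
(> = start, * = accepting)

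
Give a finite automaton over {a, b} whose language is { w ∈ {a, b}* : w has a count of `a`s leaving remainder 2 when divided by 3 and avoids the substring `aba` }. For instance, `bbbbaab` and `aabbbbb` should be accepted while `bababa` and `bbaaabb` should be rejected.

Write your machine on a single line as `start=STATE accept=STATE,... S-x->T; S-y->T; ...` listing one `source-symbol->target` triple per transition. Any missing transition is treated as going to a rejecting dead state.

start=S0; accept=S2,S5,S9; S0-a->S1; S0-b->S0; S1-a->S2; S1-b->S3; S2-a->S4; S2-b->S5; S3-a->S6; S3-b->S7; S4-a->S1; S4-b->S8; S5-a->S6; S5-b->S9; S6-a->S6; S6-b->S6; S7-a->S2; S7-b->S7; S8-a->S6; S8-b->S0; S9-a->S4; S9-b->S9

Build one automaton per condition and run them in lockstep. The first has 3 states tracking the count of `a`s modulo 3; the second has 4 states tracking partial matches of the forbidden pattern `aba`. A product state is a pair (one from each), accepting exactly when both do. After merging equivalent states the machine shrinks.
        a   b  
>  S0   S1  S0 
   S1   S2  S3 
 * S2   S4  S5 
   S3   S6  S7 
   S4   S1  S8 
 * S5   S6  S9 
   S6   S6  S6 
   S7   S2  S7 
   S8   S6  S0 
 * S9   S4  S9 
(> = start, * = accepting)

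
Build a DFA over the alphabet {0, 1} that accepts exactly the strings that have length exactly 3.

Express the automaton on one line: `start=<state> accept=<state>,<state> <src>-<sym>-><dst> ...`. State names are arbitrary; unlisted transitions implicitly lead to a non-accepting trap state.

start=s0 accept=s3 s0-0->s1 s0-1->s1 s1-0->s2 s1-1->s2 s2-0->s3 s2-1->s3 s3-0->s4 s3-1->s4 s4-0->s4 s4-1->s4

Count input length up to 4: every symbol moves from s0 toward s4, which means 'more than 3' and absorbs. Accept from {s3}.
        0   1  
>  s0   s1  s1 
   s1   s2  s2 
   s2   s3  s3 
 * s3   s4  s4 
   s4   s4  s4 
(> = start, * = accepting)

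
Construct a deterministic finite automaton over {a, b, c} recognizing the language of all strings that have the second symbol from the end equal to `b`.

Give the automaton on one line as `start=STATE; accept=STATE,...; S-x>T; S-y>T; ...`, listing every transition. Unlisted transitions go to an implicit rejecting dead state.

A DFA must remember the last 2 symbols (since which symbol is second-to-last isn't known until the input ends). Use one state per possible window of the last ≤2 symbols; accept from those whose window starts with `b`.
A 13-state machine:
          a    b    c  
>  S0     S1   S2   S3 
   S1     S4   S5   S6 
   S2     S7   S8   S9 
   S3    S10  S11  S12 
   S4     S4   S5   S6 
   S5     S7   S8   S9 
   S6    S10  S11  S12 
 * S7     S4   S5   S6 
 * S8     S7   S8   S9 
 * S9    S10  S11  S12 
   S10    S4   S5   S6 
   S11    S7   S8   S9 
   S12   S10  S11  S12 
(> = start, * = accepting)

start=S0; accept=S7,S8,S9; S0-a>S1; S0-b>S2; S0-c>S3; S1-a>S4; S1-b>S5; S1-c>S6; S2-a>S7; S2-b>S8; S2-c>S9; S3-a>S10; S3-b>S11; S3-c>S12; S4-a>S4; S4-b>S5; S4-c>S6; S5-a>S7; S5-b>S8; S5-c>S9; S6-a>S10; S6-b>S11; S6-c>S12; S7-a>S4; S7-b>S5; S7-c>S6; S8-a>S7; S8-b>S8; S8-c>S9; S9-a>S10; S9-b>S11; S9-c>S12; S10-a>S4; S10-b>S5; S10-c>S6; S11-a>S7; S11-b>S8; S11-c>S9; S12-a>S10; S12-b>S11; S12-c>S12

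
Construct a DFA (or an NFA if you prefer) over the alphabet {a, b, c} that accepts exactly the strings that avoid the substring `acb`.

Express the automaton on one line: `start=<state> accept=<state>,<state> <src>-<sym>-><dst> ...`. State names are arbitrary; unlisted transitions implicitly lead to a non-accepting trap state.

start=s0 accept=s0,s1,s2 s0-a->s1 s0-b->s0 s0-c->s0 s1-a->s1 s1-b->s0 s1-c->s2 s2-a->s1 s2-b->s3 s2-c->s0 s3-a->s3 s3-b->s3 s3-c->s3

This is the complement of 'contains `acb`'. Use the same substring-matching states — s0 through s3 holding how much of `acb` has just been matched — but flip the accepting set: everything except the trap s3 accepts.
        a   b   c  
>* s0   s1  s0  s0 
 * s1   s1  s0  s2 
 * s2   s1  s3  s0 
   s3   s3  s3  s3 
(> = start, * = accepting)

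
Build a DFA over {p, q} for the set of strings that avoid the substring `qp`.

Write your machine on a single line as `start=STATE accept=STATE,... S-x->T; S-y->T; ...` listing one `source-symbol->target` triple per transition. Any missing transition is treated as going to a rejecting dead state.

start=A; accept=A,B; A-p->A; A-q->B; B-p->C; B-q->B; C-p->C; C-q->C

Track partial matches of the forbidden pattern `qp`. State C is a dead state reached once `qp` has occurred; every other state accepts. A means no part of `qp` is currently matched.
With 3 states:
       p  q 
>* A   A  B 
 * B   C  B 
   C   C  C 
(> = start, * = accepting)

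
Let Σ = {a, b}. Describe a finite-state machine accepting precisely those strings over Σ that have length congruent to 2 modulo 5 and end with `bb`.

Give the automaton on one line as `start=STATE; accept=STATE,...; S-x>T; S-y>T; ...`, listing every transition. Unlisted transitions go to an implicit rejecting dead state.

start=q0; accept=q4; q0-a>q1; q0-b>q2; q1-a>q3; q1-b>q3; q2-a>q3; q2-b>q4; q3-a>q5; q3-b>q5; q4-a>q5; q4-b>q5; q5-a>q6; q5-b>q6; q6-a>q0; q6-b>q0

Run two small machines in parallel and take their product. One (5 states) tracks the input length modulo 5; the other (3 states) tracks how much of the suffix `bb` has currently been matched. Each combined state is a pair, one component from each; accept when both components accept. After merging equivalent states the machine shrinks.
With 7 states:
        a   b  
>  q0   q1  q2 
   q1   q3  q3 
   q2   q3  q4 
   q3   q5  q5 
 * q4   q5  q5 
   q5   q6  q6 
   q6   q0  q0 
(> = start, * = accepting)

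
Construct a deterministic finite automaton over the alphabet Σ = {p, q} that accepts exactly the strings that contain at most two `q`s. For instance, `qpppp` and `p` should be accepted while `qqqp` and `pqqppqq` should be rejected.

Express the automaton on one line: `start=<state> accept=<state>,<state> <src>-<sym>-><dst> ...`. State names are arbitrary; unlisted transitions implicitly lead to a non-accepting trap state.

start=s0 accept=s0,s1,s2 s0-p->s0 s0-q->s1 s1-p->s1 s1-q->s2 s2-p->s2 s2-q->s3 s3-p->s3 s3-q->s3

Only the number of `q`s matters, and only up to 3. Make a chain s0 → s1 → s2 → s3 advanced by each `q` (with s3 absorbing); every other symbol self-loops. The accepting set is {s0, s1, s2}.
A 4-state machine:
        p   q  
>* s0   s0  s1 
 * s1   s1  s2 
 * s2   s2  s3 
   s3   s3  s3 
(> = start, * = accepting)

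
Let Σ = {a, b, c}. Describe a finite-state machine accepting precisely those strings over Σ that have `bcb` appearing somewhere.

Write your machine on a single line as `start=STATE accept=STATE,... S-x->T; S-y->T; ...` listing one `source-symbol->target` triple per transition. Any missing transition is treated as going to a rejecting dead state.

start=q0; accept=q3; q0-a->q0; q0-b->q1; q0-c->q0; q1-a->q0; q1-b->q1; q1-c->q2; q2-a->q0; q2-b->q3; q2-c->q0; q3-a->q3; q3-b->q3; q3-c->q3

States q0..q2 record the length of the longest prefix of `bcb` that matches the current input suffix. Reaching q3 means `bcb` has been seen, and we stay there forever. Accept from q3.
With 4 states:
        a   b   c  
>  q0   q0  q1  q0 
   q1   q0  q1  q2 
   q2   q0  q3  q0 
 * q3   q3  q3  q3 
(> = start, * = accepting)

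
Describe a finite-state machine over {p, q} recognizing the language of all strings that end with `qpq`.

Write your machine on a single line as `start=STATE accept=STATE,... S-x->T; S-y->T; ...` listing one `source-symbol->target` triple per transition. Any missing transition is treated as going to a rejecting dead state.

start=S0; accept=S3; S0-p->S0; S0-q->S1; S1-p->S2; S1-q->S1; S2-p->S0; S2-q->S3; S3-p->S2; S3-q->S1

Let each state record the length of the longest suffix of the input read so far that is also a prefix of `qpq`. S1 means the last symbol is `q`; S2 means the last 2 symbols are `qp`; S3 means the last 3 symbols are `qpq`. Accept only at S3, where the string currently ends in `qpq`.
4 states suffice.
        p   q  
>  S0   S0  S1 
   S1   S2  S1 
   S2   S0  S3 
 * S3   S2  S1 
(> = start, * = accepting)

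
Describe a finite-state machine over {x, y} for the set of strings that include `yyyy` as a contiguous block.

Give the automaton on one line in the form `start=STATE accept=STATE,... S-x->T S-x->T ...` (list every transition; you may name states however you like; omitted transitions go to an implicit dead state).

start=q0 accept=q4 q0-x->q0 q0-y->q1 q1-x->q0 q1-y->q2 q2-x->q0 q2-y->q3 q3-x->q0 q3-y->q4 q4-x->q4 q4-y->q4

States q0..q3 record the length of the longest prefix of `yyyy` that matches the current input suffix. Reaching q4 means `yyyy` has been seen, and we stay there forever. Accept from q4.
With 5 states:
        x   y  
>  q0   q0  q1 
   q1   q0  q2 
   q2   q0  q3 
   q3   q0  q4 
 * q4   q4  q4 
(> = start, * = accepting)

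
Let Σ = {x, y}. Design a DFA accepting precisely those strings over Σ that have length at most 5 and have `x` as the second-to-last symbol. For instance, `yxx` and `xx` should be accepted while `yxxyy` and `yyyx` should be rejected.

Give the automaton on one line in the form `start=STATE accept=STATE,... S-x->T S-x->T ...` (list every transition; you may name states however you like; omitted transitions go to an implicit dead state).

start=q0 accept=q3,q4,q7,q8,q11,q12 q0-x->q1 q0-y->q2 q1-x->q3 q1-y->q4 q2-x->q5 q2-y->q6 q3-x->q7 q3-y->q8 q4-x->q9 q4-y->q10 q5-x->q7 q5-y->q8 q6-x->q9 q6-y->q10 q7-x->q11 q7-y->q12 q8-x->q13 q8-y->q14 q9-x->q11 q9-y->q12 q10-x->q13 q10-y->q14 q11-x->q12 q11-y->q12 q12-x->q14 q12-y->q14 q13-x->q12 q13-y->q12 q14-x->q14 q14-y->q14

Handle the two conditions separately and then intersect. The first has 7 states tracking the input length, saturating at 6; the second has 7 states tracking the last 2 symbols read. A product state is a pair (one from each), accepting exactly when both do. After merging equivalent states the machine shrinks.
15 states suffice.
          x    y  
>  q0     q1   q2 
   q1     q3   q4 
   q2     q5   q6 
 * q3     q7   q8 
 * q4     q9  q10 
   q5     q7   q8 
   q6     q9  q10 
 * q7    q11  q12 
 * q8    q13  q14 
   q9    q11  q12 
   q10   q13  q14 
 * q11   q12  q12 
 * q12   q14  q14 
   q13   q12  q12 
   q14   q14  q14 
(> = start, * = accepting)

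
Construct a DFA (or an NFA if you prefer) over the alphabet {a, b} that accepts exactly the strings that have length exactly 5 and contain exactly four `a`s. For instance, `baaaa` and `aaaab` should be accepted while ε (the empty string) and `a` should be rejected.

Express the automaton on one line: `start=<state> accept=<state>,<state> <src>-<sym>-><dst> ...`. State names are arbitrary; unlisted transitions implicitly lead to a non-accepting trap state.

start=q0 accept=q10 q0-a->q1 q0-b->q2 q1-a->q3 q1-b->q4 q2-a->q4 q2-b->q5 q3-a->q6 q3-b->q7 q4-a->q7 q4-b->q5 q5-a->q5 q5-b->q5 q6-a->q8 q6-b->q9 q7-a->q9 q7-b->q5 q8-a->q5 q8-b->q10 q9-a->q10 q9-b->q5 q10-a->q5 q10-b->q5

Run two small machines in parallel and take their product. The first has 7 states tracking the input length, saturating at 6; the second has 6 states tracking the count of `a`s, saturating at 5. A product state is a pair (one from each), accepting exactly when both do. Minimizing collapses redundant product states.
          a    b  
>  q0     q1   q2 
   q1     q3   q4 
   q2     q4   q5 
   q3     q6   q7 
   q4     q7   q5 
   q5     q5   q5 
   q6     q8   q9 
   q7     q9   q5 
   q8     q5  q10 
   q9    q10   q5 
 * q10    q5   q5 
(> = start, * = accepting)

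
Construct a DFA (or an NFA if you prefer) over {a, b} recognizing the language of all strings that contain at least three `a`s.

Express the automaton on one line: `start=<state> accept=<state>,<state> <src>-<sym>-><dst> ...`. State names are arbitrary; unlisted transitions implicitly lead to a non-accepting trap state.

start=s0 accept=s3,s4 s0-a->s1 s0-b->s0 s1-a->s2 s1-b->s1 s2-a->s3 s2-b->s2 s3-a->s4 s3-b->s3 s4-a->s4 s4-b->s4

Count `a`s, saturating at 4: states s0 through s3 mean 0 through 3 `a`s seen; s4 means more than 3. Each `a` increments (capped at s4); other symbols loop. Accept from {s3, s4}.
        a   b  
>  s0   s1  s0 
   s1   s2  s1 
   s2   s3  s2 
 * s3   s4  s3 
 * s4   s4  s4 
(> = start, * = accepting)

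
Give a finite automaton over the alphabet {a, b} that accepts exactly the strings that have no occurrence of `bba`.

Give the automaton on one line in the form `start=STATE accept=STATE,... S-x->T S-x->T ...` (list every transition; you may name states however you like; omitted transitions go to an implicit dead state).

Track partial matches of the forbidden pattern `bba`. State q3 is a dead state reached once `bba` has occurred; every other state accepts. q0 means no part of `bba` is currently matched.
With 4 states:
        a   b  
>* q0   q0  q1 
 * q1   q0  q2 
 * q2   q3  q2 
   q3   q3  q3 
(> = start, * = accepting)

start=q0 accept=q0,q1,q2 q0-a->q0 q0-b->q1 q1-a->q0 q1-b->q2 q2-a->q3 q2-b->q2 q3-a->q3 q3-b->q3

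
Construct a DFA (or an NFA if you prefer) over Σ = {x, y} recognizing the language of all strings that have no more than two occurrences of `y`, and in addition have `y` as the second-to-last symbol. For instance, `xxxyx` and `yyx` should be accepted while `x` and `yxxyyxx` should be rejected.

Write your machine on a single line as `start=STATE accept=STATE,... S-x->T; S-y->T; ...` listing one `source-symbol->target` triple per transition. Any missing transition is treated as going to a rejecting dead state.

Build one automaton per condition and run them in lockstep. One (4 states) tracks the count of `y`s, saturating at 3; the other (7 states) tracks the last 2 symbols read. Each combined state is a pair, one component from each; accept when both components accept.
       x  y 
>  A   B  C 
   B   D  E 
   C   F  G 
   D   D  E 
   E   F  G 
 * F   H  I 
 * G   J  K 
   H   H  I 
   I   J  K 
 * J   L  M 
   K   N  K 
   L   L  M 
   M   N  K 
   N   O  M 
   O   O  M 
(> = start, * = accepting)

start=A; accept=F,G,J; A-x->B; A-y->C; B-x->D; B-y->E; C-x->F; C-y->G; D-x->D; D-y->E; E-x->F; E-y->G; F-x->H; F-y->I; G-x->J; G-y->K; H-x->H; H-y->I; I-x->J; I-y->K; J-x->L; J-y->M; K-x->N; K-y->K; L-x->L; L-y->M; M-x->N; M-y->K; N-x->O; N-y->M; O-x->O; O-y->M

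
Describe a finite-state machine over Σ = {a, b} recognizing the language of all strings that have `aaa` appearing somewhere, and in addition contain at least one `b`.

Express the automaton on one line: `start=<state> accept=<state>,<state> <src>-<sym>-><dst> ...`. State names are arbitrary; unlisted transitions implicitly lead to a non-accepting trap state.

Build one automaton per condition and run them in lockstep. One (4 states) tracks whether and how much of `aaa` has been seen; the other (3 states) tracks the count of `b`s, saturating at 2. Each combined state is a pair, one component from each; accept when both components accept.
With 12 states:
          a    b  
>  S0     S1   S2 
   S1     S3   S2 
   S2     S4   S5 
   S3     S6   S2 
   S4     S7   S5 
   S5     S8   S5 
   S6     S6   S9 
   S7     S9   S5 
   S8    S10   S5 
 * S9     S9  S11 
   S10   S11   S5 
 * S11   S11  S11 
(> = start, * = accepting)

start=S0 accept=S9,S11 S0-a->S1 S0-b->S2 S1-a->S3 S1-b->S2 S2-a->S4 S2-b->S5 S3-a->S6 S3-b->S2 S4-a->S7 S4-b->S5 S5-a->S8 S5-b->S5 S6-a->S6 S6-b->S9 S7-a->S9 S7-b->S5 S8-a->S10 S8-b->S5 S9-a->S9 S9-b->S11 S10-a->S11 S10-b->S5 S11-a->S11 S11-b->S11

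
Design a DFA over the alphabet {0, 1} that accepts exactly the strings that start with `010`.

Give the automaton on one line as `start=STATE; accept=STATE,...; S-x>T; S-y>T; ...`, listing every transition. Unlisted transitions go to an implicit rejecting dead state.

Walk along `010` while the input agrees: from q0 take `0` to q1, and so on. Any deviation drops to the rejecting sink q4. Once q3 is reached the prefix is confirmed and every continuation is accepted.
5 states suffice.
        0   1  
>  q0   q1  q4 
   q1   q4  q2 
   q2   q3  q4 
 * q3   q3  q3 
   q4   q4  q4 
(> = start, * = accepting)

start=q0; accept=q3; q0-0>q1; q0-1>q4; q1-0>q4; q1-1>q2; q2-0>q3; q2-1>q4; q3-0>q3; q3-1>q3; q4-0>q4; q4-1>q4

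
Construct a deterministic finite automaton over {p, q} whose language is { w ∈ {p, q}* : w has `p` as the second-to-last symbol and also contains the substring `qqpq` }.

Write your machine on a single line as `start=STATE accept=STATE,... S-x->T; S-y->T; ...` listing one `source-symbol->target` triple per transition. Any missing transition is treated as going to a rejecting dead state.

Handle the two conditions separately and then intersect. The first has 7 states tracking the last 2 symbols read; the second has 5 states tracking whether and how much of `qqpq` has been seen. A product state is a pair (one from each), accepting exactly when both do. Minimizing collapses redundant product states.
With 8 states:
        p   q  
>  S0   S0  S1 
   S1   S0  S2 
   S2   S3  S2 
   S3   S0  S4 
 * S4   S5  S6 
   S5   S7  S4 
   S6   S5  S6 
 * S7   S7  S4 
(> = start, * = accepting)

start=S0; accept=S4,S7; S0-p->S0; S0-q->S1; S1-p->S0; S1-q->S2; S2-p->S3; S2-q->S2; S3-p->S0; S3-q->S4; S4-p->S5; S4-q->S6; S5-p->S7; S5-q->S4; S6-p->S5; S6-q->S6; S7-p->S7; S7-q->S4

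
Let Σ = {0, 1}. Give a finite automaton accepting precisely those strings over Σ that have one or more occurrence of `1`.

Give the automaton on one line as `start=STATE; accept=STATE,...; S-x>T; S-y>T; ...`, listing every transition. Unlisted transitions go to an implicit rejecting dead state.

start=S0; accept=S1,S2; S0-0>S0; S0-1>S1; S1-0>S1; S1-1>S2; S2-0>S2; S2-1>S2

Only the number of `1`s matters, and only up to 2. Make a chain S0 → S1 → S2 advanced by each `1` (with S2 absorbing); every other symbol self-loops. The accepting set is {S1, S2}.
A 3-state machine:
        0   1  
>  S0   S0  S1 
 * S1   S1  S2 
 * S2   S2  S2 
(> = start, * = accepting)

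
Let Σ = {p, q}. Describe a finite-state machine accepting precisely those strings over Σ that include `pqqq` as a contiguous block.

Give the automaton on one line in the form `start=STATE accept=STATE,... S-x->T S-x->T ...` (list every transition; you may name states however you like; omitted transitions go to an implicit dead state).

start=S0 accept=S4 S0-p->S1 S0-q->S0 S1-p->S1 S1-q->S2 S2-p->S1 S2-q->S3 S3-p->S1 S3-q->S4 S4-p->S4 S4-q->S4

States S0..S3 record the length of the longest prefix of `pqqq` that matches the current input suffix. Reaching S4 means `pqqq` has been seen, and we stay there forever. Accept from S4.
        p   q  
>  S0   S1  S0 
   S1   S1  S2 
   S2   S1  S3 
   S3   S1  S4 
 * S4   S4  S4 
(> = start, * = accepting)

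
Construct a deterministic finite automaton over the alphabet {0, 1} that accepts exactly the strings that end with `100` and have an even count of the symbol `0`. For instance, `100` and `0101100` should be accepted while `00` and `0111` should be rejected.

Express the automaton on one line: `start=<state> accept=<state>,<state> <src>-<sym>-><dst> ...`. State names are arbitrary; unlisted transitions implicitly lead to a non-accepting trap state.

Build one automaton per condition and run them in lockstep. The first has 4 states tracking how much of the suffix `100` has currently been matched; the second has 2 states tracking the count of `0`s modulo 2. A product state is a pair (one from each), accepting exactly when both do.
       0  1 
>  A   B  C 
   B   A  D 
   C   E  C 
   D   F  D 
   E   G  D 
   F   H  C 
 * G   B  C 
   H   A  D 
(> = start, * = accepting)

start=A accept=G A-0->B A-1->C B-0->A B-1->D C-0->E C-1->C D-0->F D-1->D E-0->G E-1->D F-0->H F-1->C G-0->B G-1->C H-0->A H-1->D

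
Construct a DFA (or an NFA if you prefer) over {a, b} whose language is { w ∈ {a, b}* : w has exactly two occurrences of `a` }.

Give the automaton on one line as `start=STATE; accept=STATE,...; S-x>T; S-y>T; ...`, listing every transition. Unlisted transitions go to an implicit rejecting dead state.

Only the number of `a`s matters, and only up to 3. Make a chain q0 → q1 → q2 → q3 advanced by each `a` (with q3 absorbing); every other symbol self-loops. The accepting set is {q2}.
4 states suffice.
        a   b  
>  q0   q1  q0 
   q1   q2  q1 
 * q2   q3  q2 
   q3   q3  q3 
(> = start, * = accepting)

start=q0; accept=q2; q0-a>q1; q0-b>q0; q1-a>q2; q1-b>q1; q2-a>q3; q2-b>q2; q3-a>q3; q3-b>q3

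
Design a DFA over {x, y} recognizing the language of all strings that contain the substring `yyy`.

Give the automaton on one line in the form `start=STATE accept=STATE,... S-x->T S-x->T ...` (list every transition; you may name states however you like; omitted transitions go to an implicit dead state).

Track how much of `yyy` has been matched so far: state q0 is no progress, q3 is the absorbing accept state reached once `yyy` has occurred. Intermediate states record partial matches; on a mismatch, fall back to the longest reusable overlap.
With 4 states:
        x   y  
>  q0   q0  q1 
   q1   q0  q2 
   q2   q0  q3 
 * q3   q3  q3 
(> = start, * = accepting)

start=q0 accept=q3 q0-x->q0 q0-y->q1 q1-x->q0 q1-y->q2 q2-x->q0 q2-y->q3 q3-x->q3 q3-y->q3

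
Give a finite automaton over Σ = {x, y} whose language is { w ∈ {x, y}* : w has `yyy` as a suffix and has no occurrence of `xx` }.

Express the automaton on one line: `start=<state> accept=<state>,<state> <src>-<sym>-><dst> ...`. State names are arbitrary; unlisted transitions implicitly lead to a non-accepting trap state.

Run two small machines in parallel and take their product. One (4 states) tracks how much of the suffix `yyy` has currently been matched; the other (3 states) tracks partial matches of the forbidden pattern `xx`. Each combined state is a pair, one component from each; accept when both components accept. After merging equivalent states the machine shrinks.
With 6 states:
       x  y 
>  A   B  C 
   B   D  C 
   C   B  E 
   D   D  D 
   E   B  F 
 * F   B  F 
(> = start, * = accepting)

start=A accept=F A-x->B A-y->C B-x->D B-y->C C-x->B C-y->E D-x->D D-y->D E-x->B E-y->F F-x->B F-y->F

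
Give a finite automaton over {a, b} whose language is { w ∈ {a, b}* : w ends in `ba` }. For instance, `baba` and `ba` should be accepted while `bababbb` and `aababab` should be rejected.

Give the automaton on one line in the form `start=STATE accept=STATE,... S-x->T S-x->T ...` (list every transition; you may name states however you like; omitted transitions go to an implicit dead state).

start=s0 accept=s2 s0-a->s0 s0-b->s1 s1-a->s2 s1-b->s1 s2-a->s0 s2-b->s1

Let each state record the length of the longest suffix of the input read so far that is also a prefix of `ba`. s1 means the last symbol is `b`; s2 means the last 2 symbols are `ba`. Accept only at s2, where the string currently ends in `ba`.
        a   b  
>  s0   s0  s1 
   s1   s2  s1 
 * s2   s0  s1 
(> = start, * = accepting)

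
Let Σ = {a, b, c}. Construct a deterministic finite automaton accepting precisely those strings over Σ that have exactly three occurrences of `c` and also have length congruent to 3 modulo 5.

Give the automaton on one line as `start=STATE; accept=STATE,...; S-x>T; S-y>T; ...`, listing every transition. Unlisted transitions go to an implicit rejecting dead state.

start=s0; accept=s9; s0-a>s1; s0-b>s1; s0-c>s2; s1-a>s3; s1-b>s3; s1-c>s4; s2-a>s4; s2-b>s4; s2-c>s5; s3-a>s6; s3-b>s6; s3-c>s7; s4-a>s7; s4-b>s7; s4-c>s8; s5-a>s8; s5-b>s8; s5-c>s9; s6-a>s10; s6-b>s10; s6-c>s11; s7-a>s11; s7-b>s11; s7-c>s12; s8-a>s12; s8-b>s12; s8-c>s13; s9-a>s13; s9-b>s13; s9-c>s14; s10-a>s0; s10-b>s0; s10-c>s15; s11-a>s15; s11-b>s15; s11-c>s16; s12-a>s16; s12-b>s16; s12-c>s17; s13-a>s17; s13-b>s17; s13-c>s14; s14-a>s14; s14-b>s14; s14-c>s14; s15-a>s2; s15-b>s2; s15-c>s18; s16-a>s18; s16-b>s18; s16-c>s19; s17-a>s19; s17-b>s19; s17-c>s14; s18-a>s5; s18-b>s5; s18-c>s20; s19-a>s20; s19-b>s20; s19-c>s14; s20-a>s9; s20-b>s9; s20-c>s14

Run two small machines in parallel and take their product. One (5 states) tracks the count of `c`s, saturating at 4; the other (5 states) tracks the input length modulo 5. Each combined state is a pair, one component from each; accept when both components accept. After merging equivalent states the machine shrinks.
With 21 states:
          a    b    c  
>  s0     s1   s1   s2 
   s1     s3   s3   s4 
   s2     s4   s4   s5 
   s3     s6   s6   s7 
   s4     s7   s7   s8 
   s5     s8   s8   s9 
   s6    s10  s10  s11 
   s7    s11  s11  s12 
   s8    s12  s12  s13 
 * s9    s13  s13  s14 
   s10    s0   s0  s15 
   s11   s15  s15  s16 
   s12   s16  s16  s17 
   s13   s17  s17  s14 
   s14   s14  s14  s14 
   s15    s2   s2  s18 
   s16   s18  s18  s19 
   s17   s19  s19  s14 
   s18    s5   s5  s20 
   s19   s20  s20  s14 
   s20    s9   s9  s14 
(> = start, * = accepting)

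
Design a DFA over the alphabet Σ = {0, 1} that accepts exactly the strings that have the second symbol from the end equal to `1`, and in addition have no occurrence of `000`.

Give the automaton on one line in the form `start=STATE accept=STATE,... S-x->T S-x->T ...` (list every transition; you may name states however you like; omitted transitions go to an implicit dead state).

Run two small machines in parallel and take their product. One (7 states) tracks the last 2 symbols read; the other (4 states) tracks partial matches of the forbidden pattern `000`. Each combined state is a pair, one component from each; accept when both components accept. Minimizing collapses redundant product states.
7 states suffice.
        0   1  
>  s0   s1  s2 
   s1   s3  s2 
   s2   s4  s5 
   s3   s6  s2 
 * s4   s3  s2 
 * s5   s4  s5 
   s6   s6  s6 
(> = start, * = accepting)

start=s0 accept=s4,s5 s0-0->s1 s0-1->s2 s1-0->s3 s1-1->s2 s2-0->s4 s2-1->s5 s3-0->s6 s3-1->s2 s4-0->s3 s4-1->s2 s5-0->s4 s5-1->s5 s6-0->s6 s6-1->s6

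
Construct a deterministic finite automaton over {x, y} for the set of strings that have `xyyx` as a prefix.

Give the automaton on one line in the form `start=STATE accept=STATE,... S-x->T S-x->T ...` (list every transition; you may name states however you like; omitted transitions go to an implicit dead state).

start=A accept=E A-x->B A-y->F B-x->F B-y->C C-x->F C-y->D D-x->E D-y->F E-x->E E-y->E F-x->F F-y->F

Check the first 4 symbols one by one: A through D record how many have matched `xyyx` so far; any wrong symbol goes to the dead state F. After all 4 match we enter the accepting sink E.
       x  y 
>  A   B  F 
   B   F  C 
   C   F  D 
   D   E  F 
 * E   E  E 
   F   F  F 
(> = start, * = accepting)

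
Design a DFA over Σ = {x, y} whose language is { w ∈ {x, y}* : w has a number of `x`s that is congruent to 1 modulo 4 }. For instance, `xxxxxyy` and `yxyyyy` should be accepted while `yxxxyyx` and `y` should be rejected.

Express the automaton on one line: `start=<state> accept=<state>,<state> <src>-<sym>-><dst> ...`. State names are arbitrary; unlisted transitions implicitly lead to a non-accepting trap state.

The only thing that matters is how many `x`s have appeared, reduced mod 4. Use one state per residue: S0 for 0, …, S3 for 3. Reading `x` moves to the next residue; anything else stays put. S1 is accepting.
4 states suffice.
        x   y  
>  S0   S1  S0 
 * S1   S2  S1 
   S2   S3  S2 
   S3   S0  S3 
(> = start, * = accepting)

start=S0 accept=S1 S0-x->S1 S0-y->S0 S1-x->S2 S1-y->S1 S2-x->S3 S2-y->S2 S3-x->S0 S3-y->S3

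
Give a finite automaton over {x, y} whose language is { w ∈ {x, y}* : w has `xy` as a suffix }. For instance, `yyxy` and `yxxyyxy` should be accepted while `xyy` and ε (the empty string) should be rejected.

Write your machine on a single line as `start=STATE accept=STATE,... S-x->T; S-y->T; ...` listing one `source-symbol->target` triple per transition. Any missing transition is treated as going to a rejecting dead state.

Remember how much of `xy` the current input suffix matches. State s0 means no match yet; s1 means the last symbol is `x`; s2 means the last 2 symbols are `xy`. Only s2 accepts. On a mismatch, fall back to the longest proper suffix that is still a prefix of `xy`.
3 states suffice.
        x   y  
>  s0   s1  s0 
   s1   s1  s2 
 * s2   s1  s0 
(> = start, * = accepting)

start=s0; accept=s2; s0-x->s1; s0-y->s0; s1-x->s1; s1-y->s2; s2-x->s1; s2-y->s0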